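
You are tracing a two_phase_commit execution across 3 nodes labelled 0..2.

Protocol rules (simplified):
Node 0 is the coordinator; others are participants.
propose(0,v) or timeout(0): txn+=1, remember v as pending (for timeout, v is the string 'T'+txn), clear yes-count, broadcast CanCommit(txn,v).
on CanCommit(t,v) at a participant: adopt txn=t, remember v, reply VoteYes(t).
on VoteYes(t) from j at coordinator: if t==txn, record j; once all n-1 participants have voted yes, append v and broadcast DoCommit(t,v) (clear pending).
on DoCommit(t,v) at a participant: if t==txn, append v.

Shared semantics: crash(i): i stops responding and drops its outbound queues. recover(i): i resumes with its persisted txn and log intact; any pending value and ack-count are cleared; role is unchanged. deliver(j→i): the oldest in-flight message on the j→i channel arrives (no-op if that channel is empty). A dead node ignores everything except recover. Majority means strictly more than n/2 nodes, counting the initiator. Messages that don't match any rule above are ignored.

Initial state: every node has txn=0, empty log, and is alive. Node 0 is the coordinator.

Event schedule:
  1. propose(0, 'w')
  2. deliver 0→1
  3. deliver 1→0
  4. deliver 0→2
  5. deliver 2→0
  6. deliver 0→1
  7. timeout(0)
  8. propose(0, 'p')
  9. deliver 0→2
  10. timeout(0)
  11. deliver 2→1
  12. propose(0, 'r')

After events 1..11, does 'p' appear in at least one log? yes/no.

no

after 1 — propose(0,'w'): n0:coor/t1/[-]
after 2 — deliver 0→1: n1:part/t1/[-]
after 3 — deliver 1→0: ·
after 4 — deliver 0→2: n2:part/t1/[-]
after 5 — deliver 2→0: n0:coor/t1/[w]
after 6 — deliver 0→1: n1:part/t1/[w]
after 7 — timeout(0): n0:coor/t2/[w]
after 8 — propose(0,'p'): n0:coor/t3/[w]
after 9 — deliver 0→2: n2:part/t1/[w]
after 10 — timeout(0): n0:coor/t4/[w]
after 11 — deliver 2→1: ·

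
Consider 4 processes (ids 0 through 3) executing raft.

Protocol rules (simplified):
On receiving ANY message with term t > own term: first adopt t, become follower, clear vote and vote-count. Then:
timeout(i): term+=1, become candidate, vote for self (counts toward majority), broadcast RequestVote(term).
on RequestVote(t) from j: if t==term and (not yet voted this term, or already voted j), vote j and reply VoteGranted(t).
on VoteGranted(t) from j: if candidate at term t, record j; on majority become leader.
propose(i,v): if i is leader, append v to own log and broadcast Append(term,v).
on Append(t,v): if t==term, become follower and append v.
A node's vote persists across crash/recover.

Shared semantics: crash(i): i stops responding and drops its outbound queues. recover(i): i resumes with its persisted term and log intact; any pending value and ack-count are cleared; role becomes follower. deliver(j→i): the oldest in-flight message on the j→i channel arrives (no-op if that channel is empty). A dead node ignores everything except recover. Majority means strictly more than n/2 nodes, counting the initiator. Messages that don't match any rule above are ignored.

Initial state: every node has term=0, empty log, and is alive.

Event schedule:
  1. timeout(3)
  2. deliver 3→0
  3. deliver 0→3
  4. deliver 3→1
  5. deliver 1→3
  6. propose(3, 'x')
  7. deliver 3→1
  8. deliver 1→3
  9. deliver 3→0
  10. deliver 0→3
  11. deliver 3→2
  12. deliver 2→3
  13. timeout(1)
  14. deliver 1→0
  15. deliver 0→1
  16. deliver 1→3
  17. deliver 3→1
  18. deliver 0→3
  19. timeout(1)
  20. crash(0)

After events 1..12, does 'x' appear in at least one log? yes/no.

[1] timeout(3) → N3(cand t1 [-])
[2] deliver 3→0 → N0(foll t1 [-])
[3] deliver 0→3 → ∅
[4] deliver 3→1 → N1(foll t1 [-])
[5] deliver 1→3 → N3(lead t1 [-])
[6] propose(3,'x') → N3(lead t1 [x])
[7] deliver 3→1 → N1(foll t1 [x])
[8] deliver 1→3 → ∅
[9] deliver 3→0 → N0(foll t1 [x])
[10] deliver 0→3 → ∅
[11] deliver 3→2 → N2(foll t1 [-])
[12] deliver 2→3 → ∅

yes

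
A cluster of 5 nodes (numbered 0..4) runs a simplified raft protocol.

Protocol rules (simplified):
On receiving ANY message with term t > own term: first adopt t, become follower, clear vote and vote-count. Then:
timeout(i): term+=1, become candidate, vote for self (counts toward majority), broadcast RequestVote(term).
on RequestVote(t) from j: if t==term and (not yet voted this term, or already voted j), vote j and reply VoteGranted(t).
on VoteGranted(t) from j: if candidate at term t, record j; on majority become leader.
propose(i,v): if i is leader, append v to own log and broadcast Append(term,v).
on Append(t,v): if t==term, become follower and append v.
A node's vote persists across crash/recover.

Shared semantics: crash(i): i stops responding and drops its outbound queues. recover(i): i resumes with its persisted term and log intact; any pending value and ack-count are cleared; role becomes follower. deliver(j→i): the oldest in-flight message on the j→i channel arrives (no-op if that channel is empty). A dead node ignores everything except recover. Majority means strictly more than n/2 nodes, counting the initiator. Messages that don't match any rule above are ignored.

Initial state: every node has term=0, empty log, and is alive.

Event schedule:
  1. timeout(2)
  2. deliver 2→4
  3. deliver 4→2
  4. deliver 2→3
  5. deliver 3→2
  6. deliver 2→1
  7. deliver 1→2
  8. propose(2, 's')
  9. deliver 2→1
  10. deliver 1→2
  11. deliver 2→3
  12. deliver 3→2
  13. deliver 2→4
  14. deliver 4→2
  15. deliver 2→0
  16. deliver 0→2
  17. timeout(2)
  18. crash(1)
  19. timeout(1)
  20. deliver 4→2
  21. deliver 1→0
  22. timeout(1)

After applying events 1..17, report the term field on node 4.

[1] timeout(2) → N2(cand t1 [-])
[2] deliver 2→4 → N4(foll t1 [-])
[3] deliver 4→2 → ∅
[4] deliver 2→3 → N3(foll t1 [-])
[5] deliver 3→2 → N2(lead t1 [-])
[6] deliver 2→1 → N1(foll t1 [-])
[7] deliver 1→2 → ∅
[8] propose(2,'s') → N2(lead t1 [s])
[9] deliver 2→1 → N1(foll t1 [s])
[10] deliver 1→2 → ∅
[11] deliver 2→3 → N3(foll t1 [s])
[12] deliver 3→2 → ∅
[13] deliver 2→4 → N4(foll t1 [s])
[14] deliver 4→2 → ∅
[15] deliver 2→0 → N0(foll t1 [-])
[16] deliver 0→2 → ∅
[17] timeout(2) → N2(cand t2 [s])

1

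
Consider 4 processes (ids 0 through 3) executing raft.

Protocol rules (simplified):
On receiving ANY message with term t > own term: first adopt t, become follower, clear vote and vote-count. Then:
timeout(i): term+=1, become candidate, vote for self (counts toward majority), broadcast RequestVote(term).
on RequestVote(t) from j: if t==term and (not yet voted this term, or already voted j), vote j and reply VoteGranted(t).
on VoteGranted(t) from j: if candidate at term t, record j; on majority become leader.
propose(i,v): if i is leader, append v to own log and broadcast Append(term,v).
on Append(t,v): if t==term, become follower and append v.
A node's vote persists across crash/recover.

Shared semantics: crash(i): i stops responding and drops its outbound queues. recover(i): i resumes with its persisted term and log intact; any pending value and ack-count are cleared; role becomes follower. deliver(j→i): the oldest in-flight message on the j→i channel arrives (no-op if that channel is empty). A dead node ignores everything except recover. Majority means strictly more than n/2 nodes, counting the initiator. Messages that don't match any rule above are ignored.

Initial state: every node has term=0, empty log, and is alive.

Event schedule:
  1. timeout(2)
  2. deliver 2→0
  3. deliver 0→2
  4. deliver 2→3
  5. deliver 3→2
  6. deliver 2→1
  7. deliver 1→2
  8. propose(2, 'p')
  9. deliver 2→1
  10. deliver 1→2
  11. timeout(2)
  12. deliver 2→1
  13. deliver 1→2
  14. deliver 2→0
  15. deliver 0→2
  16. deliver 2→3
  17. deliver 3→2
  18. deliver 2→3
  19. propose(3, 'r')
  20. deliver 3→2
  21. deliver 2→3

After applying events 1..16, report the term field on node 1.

2

after 1 — timeout(2): n2:cand/t1/[-]
after 2 — deliver 2→0: n0:foll/t1/[-]
after 3 — deliver 0→2: ·
after 4 — deliver 2→3: n3:foll/t1/[-]
after 5 — deliver 3→2: n2:lead/t1/[-]
after 6 — deliver 2→1: n1:foll/t1/[-]
after 7 — deliver 1→2: ·
after 8 — propose(2,'p'): n2:lead/t1/[p]
after 9 — deliver 2→1: n1:foll/t1/[p]
after 10 — deliver 1→2: ·
after 11 — timeout(2): n2:cand/t2/[p]
after 12 — deliver 2→1: n1:foll/t2/[p]
after 13 — deliver 1→2: ·
after 14 — deliver 2→0: n0:foll/t1/[p]
after 15 — deliver 0→2: ·
after 16 — deliver 2→3: n3:foll/t1/[p]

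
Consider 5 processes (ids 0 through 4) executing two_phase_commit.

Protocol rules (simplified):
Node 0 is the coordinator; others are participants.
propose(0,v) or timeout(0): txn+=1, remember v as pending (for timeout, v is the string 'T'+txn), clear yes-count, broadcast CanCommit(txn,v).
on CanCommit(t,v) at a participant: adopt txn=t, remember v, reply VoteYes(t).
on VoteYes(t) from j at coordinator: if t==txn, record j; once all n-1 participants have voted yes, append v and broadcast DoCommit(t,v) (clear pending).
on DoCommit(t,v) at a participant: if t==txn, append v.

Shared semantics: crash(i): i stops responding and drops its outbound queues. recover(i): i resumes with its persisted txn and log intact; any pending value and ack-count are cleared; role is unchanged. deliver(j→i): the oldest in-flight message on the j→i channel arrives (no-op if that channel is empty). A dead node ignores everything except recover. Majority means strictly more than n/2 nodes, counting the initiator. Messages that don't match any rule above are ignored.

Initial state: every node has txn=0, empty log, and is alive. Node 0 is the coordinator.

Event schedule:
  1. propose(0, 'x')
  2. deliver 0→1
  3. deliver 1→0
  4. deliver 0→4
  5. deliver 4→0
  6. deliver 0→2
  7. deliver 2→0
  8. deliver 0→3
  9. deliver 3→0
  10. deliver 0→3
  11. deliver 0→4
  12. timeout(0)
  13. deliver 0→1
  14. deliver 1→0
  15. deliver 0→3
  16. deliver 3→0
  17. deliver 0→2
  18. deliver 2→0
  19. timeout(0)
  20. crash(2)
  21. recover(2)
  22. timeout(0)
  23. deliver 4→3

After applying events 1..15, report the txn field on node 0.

2

after 1 — propose(0,'x'): n0:coor/t1/[-]
after 2 — deliver 0→1: n1:part/t1/[-]
after 3 — deliver 1→0: ·
after 4 — deliver 0→4: n4:part/t1/[-]
after 5 — deliver 4→0: ·
after 6 — deliver 0→2: n2:part/t1/[-]
after 7 — deliver 2→0: ·
after 8 — deliver 0→3: n3:part/t1/[-]
after 9 — deliver 3→0: n0:coor/t1/[x]
after 10 — deliver 0→3: n3:part/t1/[x]
after 11 — deliver 0→4: n4:part/t1/[x]
after 12 — timeout(0): n0:coor/t2/[x]
after 13 — deliver 0→1: n1:part/t1/[x]
after 14 — deliver 1→0: ·
after 15 — deliver 0→3: n3:part/t2/[x]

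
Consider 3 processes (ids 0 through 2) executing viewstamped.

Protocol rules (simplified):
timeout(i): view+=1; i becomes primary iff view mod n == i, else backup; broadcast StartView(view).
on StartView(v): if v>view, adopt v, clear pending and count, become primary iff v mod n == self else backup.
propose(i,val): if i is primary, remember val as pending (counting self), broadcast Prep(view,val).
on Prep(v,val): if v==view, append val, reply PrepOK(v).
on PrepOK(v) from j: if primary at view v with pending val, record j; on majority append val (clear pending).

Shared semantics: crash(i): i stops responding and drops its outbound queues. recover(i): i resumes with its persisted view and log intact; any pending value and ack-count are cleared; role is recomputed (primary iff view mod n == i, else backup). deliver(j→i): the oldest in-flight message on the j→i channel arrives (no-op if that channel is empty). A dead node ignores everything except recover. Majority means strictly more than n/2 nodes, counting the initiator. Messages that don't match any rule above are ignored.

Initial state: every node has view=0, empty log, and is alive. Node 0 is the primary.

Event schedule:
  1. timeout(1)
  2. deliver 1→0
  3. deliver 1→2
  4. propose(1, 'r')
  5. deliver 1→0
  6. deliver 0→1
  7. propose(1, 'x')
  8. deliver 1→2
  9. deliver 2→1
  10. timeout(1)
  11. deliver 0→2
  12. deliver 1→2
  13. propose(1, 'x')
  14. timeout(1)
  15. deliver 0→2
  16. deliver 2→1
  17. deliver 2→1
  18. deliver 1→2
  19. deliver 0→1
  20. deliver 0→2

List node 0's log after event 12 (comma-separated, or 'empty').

r

[1] timeout(1) → N1(prim v1 [-])
[2] deliver 1→0 → N0(back v1 [-])
[3] deliver 1→2 → N2(back v1 [-])
[4] propose(1,'r') → ∅
[5] deliver 1→0 → N0(back v1 [r])
[6] deliver 0→1 → N1(prim v1 [r])
[7] propose(1,'x') → ∅
[8] deliver 1→2 → N2(back v1 [r])
[9] deliver 2→1 → N1(prim v1 [r,x])
[10] timeout(1) → N1(back v2 [r,x])
[11] deliver 0→2 → ∅
[12] deliver 1→2 → N2(back v1 [r,x])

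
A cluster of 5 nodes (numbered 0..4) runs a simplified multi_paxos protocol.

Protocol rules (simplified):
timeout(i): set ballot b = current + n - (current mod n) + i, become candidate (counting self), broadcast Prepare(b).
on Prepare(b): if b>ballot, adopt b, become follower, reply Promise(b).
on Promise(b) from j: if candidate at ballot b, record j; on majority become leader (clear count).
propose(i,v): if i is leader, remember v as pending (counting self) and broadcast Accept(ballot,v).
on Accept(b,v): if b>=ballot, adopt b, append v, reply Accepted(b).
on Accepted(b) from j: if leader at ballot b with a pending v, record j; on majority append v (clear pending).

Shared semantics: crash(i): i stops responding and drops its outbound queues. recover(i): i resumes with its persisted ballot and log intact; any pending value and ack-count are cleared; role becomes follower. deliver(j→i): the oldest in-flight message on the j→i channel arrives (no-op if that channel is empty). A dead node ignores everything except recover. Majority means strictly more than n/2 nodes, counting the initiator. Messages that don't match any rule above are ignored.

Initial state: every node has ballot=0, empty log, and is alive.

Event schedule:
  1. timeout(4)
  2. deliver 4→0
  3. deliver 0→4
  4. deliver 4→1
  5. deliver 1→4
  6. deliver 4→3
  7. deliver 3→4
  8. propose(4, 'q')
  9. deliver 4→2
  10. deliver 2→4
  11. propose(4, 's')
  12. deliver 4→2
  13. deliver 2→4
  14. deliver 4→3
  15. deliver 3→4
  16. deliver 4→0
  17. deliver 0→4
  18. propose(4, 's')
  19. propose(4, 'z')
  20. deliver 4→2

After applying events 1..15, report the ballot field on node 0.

[1] timeout(4) → N4(cand b9 [-])
[2] deliver 4→0 → N0(foll b9 [-])
[3] deliver 0→4 → ∅
[4] deliver 4→1 → N1(foll b9 [-])
[5] deliver 1→4 → N4(lead b9 [-])
[6] deliver 4→3 → N3(foll b9 [-])
[7] deliver 3→4 → ∅
[8] propose(4,'q') → ∅
[9] deliver 4→2 → N2(foll b9 [-])
[10] deliver 2→4 → ∅
[11] propose(4,'s') → ∅
[12] deliver 4→2 → N2(foll b9 [q])
[13] deliver 2→4 → ∅
[14] deliver 4→3 → N3(foll b9 [q])
[15] deliver 3→4 → N4(lead b9 [s])

9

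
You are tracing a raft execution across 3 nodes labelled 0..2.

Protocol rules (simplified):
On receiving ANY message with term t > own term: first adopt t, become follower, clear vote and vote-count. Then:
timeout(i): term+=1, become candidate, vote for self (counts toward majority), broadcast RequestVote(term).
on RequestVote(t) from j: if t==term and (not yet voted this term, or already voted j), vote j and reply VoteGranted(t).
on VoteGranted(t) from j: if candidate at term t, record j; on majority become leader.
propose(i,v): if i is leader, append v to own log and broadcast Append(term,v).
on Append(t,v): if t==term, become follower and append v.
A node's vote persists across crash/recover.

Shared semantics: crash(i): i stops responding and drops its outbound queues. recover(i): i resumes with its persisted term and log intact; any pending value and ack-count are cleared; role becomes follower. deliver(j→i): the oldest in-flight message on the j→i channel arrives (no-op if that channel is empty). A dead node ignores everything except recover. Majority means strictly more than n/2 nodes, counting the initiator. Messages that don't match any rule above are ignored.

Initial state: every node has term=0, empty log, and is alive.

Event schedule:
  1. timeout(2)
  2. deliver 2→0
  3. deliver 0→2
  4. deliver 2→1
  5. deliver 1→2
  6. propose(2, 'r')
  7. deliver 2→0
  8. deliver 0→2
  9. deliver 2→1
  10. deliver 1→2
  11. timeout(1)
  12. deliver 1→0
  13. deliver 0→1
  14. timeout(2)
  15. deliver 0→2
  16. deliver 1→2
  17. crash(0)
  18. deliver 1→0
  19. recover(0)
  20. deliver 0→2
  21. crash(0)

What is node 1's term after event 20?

2

1. timeout(2):  <2:cand t1 ->
2. deliver 2→0:  <0:foll t1 ->
3. deliver 0→2:  <2:lead t1 ->
4. deliver 2→1:  <1:foll t1 ->
5. deliver 1→2:  nop
6. propose(2,'r'):  <2:lead t1 r>
7. deliver 2→0:  <0:foll t1 r>
8. deliver 0→2:  nop
9. deliver 2→1:  <1:foll t1 r>
10. deliver 1→2:  nop
11. timeout(1):  <1:cand t2 r>
12. deliver 1→0:  <0:foll t2 r>
13. deliver 0→1:  <1:lead t2 r>
14. timeout(2):  <2:cand t2 r>
15. deliver 0→2:  nop
16. deliver 1→2:  nop
17. crash(0):  <0:✗foll t2 r>
18. deliver 1→0:  nop
19. recover(0):  <0:foll t2 r>
20. deliver 0→2:  nop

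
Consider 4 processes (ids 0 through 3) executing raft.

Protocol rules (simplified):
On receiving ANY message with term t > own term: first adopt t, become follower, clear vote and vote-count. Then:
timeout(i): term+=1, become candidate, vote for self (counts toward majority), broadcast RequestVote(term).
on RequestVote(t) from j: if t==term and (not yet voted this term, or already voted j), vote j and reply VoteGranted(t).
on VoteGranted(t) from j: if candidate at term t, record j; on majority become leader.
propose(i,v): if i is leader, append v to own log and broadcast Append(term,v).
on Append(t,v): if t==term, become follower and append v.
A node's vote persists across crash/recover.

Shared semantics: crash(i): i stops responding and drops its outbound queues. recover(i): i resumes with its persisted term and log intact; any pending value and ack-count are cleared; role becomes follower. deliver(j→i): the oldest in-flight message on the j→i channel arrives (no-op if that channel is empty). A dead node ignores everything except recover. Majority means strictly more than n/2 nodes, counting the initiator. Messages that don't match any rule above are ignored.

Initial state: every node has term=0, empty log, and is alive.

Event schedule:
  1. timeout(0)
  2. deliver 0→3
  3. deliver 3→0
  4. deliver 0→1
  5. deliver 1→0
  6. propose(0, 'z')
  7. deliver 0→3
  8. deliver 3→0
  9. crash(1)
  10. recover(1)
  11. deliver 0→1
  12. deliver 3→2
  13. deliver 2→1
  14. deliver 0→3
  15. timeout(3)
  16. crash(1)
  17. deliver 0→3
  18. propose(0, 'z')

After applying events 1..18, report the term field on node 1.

1

e1 timeout(0): 0[cand,t=1,-]
e2 deliver 0→3: 3[foll,t=1,-]
e3 deliver 3→0: ·
e4 deliver 0→1: 1[foll,t=1,-]
e5 deliver 1→0: 0[lead,t=1,-]
e6 propose(0,'z'): 0[lead,t=1,z]
e7 deliver 0→3: 3[foll,t=1,z]
e8 deliver 3→0: ·
e9 crash(1): 1[✗foll,t=1,-]
e10 recover(1): 1[foll,t=1,-]
e11 deliver 0→1: 1[foll,t=1,z]
e12 deliver 3→2: ·
e13 deliver 2→1: ·
e14 deliver 0→3: ·
e15 timeout(3): 3[cand,t=2,z]
e16 crash(1): 1[✗foll,t=1,z]
e17 deliver 0→3: ·
e18 propose(0,'z'): 0[lead,t=1,z,z]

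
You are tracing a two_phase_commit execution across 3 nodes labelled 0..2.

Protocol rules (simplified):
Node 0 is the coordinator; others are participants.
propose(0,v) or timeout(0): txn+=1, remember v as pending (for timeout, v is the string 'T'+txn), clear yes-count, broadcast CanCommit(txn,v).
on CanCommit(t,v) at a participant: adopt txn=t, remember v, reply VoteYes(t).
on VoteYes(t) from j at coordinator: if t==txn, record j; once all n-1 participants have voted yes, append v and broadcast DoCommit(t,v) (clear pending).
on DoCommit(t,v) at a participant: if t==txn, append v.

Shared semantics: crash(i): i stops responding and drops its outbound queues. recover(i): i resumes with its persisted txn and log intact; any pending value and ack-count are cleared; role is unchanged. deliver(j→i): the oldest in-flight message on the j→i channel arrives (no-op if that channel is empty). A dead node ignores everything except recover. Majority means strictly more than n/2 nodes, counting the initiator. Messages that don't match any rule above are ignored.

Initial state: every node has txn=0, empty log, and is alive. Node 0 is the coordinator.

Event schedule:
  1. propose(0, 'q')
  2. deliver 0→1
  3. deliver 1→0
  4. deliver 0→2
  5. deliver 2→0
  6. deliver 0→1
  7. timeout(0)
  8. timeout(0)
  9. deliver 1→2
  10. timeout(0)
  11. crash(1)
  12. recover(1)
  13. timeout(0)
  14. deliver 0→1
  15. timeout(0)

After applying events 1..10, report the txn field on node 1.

1

1. propose(0,'q'):  <0:coor t1 ->
2. deliver 0→1:  <1:part t1 ->
3. deliver 1→0:  nop
4. deliver 0→2:  <2:part t1 ->
5. deliver 2→0:  <0:coor t1 q>
6. deliver 0→1:  <1:part t1 q>
7. timeout(0):  <0:coor t2 q>
8. timeout(0):  <0:coor t3 q>
9. deliver 1→2:  nop
10. timeout(0):  <0:coor t4 q>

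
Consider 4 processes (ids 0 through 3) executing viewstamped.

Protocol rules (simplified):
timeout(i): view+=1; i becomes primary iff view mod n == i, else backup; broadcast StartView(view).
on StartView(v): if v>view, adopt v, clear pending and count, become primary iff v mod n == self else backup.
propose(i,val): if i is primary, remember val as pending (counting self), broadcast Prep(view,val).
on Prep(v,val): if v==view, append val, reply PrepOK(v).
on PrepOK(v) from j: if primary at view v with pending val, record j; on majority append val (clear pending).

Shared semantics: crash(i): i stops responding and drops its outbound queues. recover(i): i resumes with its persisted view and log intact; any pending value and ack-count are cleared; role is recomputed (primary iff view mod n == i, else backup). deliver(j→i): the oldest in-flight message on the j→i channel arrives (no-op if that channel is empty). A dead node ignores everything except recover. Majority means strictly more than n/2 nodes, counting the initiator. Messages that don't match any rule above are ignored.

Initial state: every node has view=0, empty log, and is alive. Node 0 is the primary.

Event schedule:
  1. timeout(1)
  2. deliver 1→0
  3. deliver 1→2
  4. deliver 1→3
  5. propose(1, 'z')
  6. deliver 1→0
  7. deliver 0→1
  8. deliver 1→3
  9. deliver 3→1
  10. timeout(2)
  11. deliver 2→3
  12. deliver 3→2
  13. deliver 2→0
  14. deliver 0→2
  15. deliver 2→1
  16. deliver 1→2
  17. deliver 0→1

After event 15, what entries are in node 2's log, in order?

empty

e1 timeout(1): 1[prim,v=1,-]
e2 deliver 1→0: 0[back,v=1,-]
e3 deliver 1→2: 2[back,v=1,-]
e4 deliver 1→3: 3[back,v=1,-]
e5 propose(1,'z'): ·
e6 deliver 1→0: 0[back,v=1,z]
e7 deliver 0→1: ·
e8 deliver 1→3: 3[back,v=1,z]
e9 deliver 3→1: 1[prim,v=1,z]
e10 timeout(2): 2[prim,v=2,-]
e11 deliver 2→3: 3[back,v=2,z]
e12 deliver 3→2: ·
e13 deliver 2→0: 0[back,v=2,z]
e14 deliver 0→2: ·
e15 deliver 2→1: 1[back,v=2,z]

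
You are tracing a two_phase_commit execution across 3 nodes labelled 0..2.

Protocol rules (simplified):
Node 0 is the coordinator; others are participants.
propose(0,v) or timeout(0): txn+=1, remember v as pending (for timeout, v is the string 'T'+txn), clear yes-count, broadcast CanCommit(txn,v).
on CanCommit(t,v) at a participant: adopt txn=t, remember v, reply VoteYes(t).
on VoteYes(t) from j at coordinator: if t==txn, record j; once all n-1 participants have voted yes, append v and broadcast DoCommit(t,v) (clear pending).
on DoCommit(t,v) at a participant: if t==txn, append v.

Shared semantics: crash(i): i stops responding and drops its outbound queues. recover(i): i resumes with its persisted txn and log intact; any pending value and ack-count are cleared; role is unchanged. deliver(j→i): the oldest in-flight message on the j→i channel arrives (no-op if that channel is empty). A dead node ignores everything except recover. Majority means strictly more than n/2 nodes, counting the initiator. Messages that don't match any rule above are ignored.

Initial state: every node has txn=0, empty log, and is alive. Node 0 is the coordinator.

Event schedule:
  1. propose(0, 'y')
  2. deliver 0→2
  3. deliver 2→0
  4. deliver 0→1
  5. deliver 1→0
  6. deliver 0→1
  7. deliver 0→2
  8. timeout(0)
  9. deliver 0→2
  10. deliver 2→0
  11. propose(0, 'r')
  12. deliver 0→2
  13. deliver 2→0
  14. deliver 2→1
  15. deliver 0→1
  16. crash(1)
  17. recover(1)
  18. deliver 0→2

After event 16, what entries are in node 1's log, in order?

y

1. propose(0,'y'):  <0:coor t1 ->
2. deliver 0→2:  <2:part t1 ->
3. deliver 2→0:  nop
4. deliver 0→1:  <1:part t1 ->
5. deliver 1→0:  <0:coor t1 y>
6. deliver 0→1:  <1:part t1 y>
7. deliver 0→2:  <2:part t1 y>
8. timeout(0):  <0:coor t2 y>
9. deliver 0→2:  <2:part t2 y>
10. deliver 2→0:  nop
11. propose(0,'r'):  <0:coor t3 y>
12. deliver 0→2:  <2:part t3 y>
13. deliver 2→0:  nop
14. deliver 2→1:  nop
15. deliver 0→1:  <1:part t2 y>
16. crash(1):  <1:✗part t2 y>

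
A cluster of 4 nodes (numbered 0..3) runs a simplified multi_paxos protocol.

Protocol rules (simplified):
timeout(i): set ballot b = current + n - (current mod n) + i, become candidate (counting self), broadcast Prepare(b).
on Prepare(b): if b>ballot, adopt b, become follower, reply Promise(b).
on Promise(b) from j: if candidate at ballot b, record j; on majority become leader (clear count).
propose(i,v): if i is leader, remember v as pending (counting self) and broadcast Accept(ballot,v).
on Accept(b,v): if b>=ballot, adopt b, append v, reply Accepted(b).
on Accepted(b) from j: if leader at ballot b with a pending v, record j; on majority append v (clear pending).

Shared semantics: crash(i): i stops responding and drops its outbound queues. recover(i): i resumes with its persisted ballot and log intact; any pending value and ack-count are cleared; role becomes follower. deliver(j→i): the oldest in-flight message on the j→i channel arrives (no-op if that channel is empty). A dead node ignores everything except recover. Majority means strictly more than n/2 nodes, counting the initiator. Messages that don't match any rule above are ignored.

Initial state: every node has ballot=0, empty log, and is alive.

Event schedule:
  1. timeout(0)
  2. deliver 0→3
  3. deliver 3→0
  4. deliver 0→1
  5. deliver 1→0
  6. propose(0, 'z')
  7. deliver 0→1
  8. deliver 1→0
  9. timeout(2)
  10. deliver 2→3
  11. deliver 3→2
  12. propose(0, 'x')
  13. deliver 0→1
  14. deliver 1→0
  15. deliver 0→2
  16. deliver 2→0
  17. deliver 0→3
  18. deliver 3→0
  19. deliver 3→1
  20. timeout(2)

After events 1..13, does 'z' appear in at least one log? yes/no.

yes

1. timeout(0):  <0:cand b4 ->
2. deliver 0→3:  <3:foll b4 ->
3. deliver 3→0:  nop
4. deliver 0→1:  <1:foll b4 ->
5. deliver 1→0:  <0:lead b4 ->
6. propose(0,'z'):  nop
7. deliver 0→1:  <1:foll b4 z>
8. deliver 1→0:  nop
9. timeout(2):  <2:cand b6 ->
10. deliver 2→3:  <3:foll b6 ->
11. deliver 3→2:  nop
12. propose(0,'x'):  nop
13. deliver 0→1:  <1:foll b4 z,x>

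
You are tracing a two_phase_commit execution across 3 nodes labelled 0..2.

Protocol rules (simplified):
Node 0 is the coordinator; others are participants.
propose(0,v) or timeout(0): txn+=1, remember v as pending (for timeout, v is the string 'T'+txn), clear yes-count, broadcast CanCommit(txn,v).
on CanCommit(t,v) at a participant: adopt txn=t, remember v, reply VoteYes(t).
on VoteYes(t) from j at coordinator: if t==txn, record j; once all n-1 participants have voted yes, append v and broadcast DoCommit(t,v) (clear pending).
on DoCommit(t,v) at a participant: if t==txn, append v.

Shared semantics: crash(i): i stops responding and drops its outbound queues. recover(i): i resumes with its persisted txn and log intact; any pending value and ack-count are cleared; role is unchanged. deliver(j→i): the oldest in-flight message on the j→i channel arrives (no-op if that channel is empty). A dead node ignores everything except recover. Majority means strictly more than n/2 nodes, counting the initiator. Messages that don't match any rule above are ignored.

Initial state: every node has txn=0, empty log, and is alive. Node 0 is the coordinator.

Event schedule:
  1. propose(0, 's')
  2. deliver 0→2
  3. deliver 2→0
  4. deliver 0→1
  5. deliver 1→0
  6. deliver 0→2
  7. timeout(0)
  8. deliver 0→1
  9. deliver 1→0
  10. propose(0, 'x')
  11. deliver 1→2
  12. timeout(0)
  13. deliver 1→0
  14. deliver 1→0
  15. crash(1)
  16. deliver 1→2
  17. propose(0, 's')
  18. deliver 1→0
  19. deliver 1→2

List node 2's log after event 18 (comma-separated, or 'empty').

1. propose(0,'s'):  <0:coor t1 ->
2. deliver 0→2:  <2:part t1 ->
3. deliver 2→0:  nop
4. deliver 0→1:  <1:part t1 ->
5. deliver 1→0:  <0:coor t1 s>
6. deliver 0→2:  <2:part t1 s>
7. timeout(0):  <0:coor t2 s>
8. deliver 0→1:  <1:part t1 s>
9. deliver 1→0:  nop
10. propose(0,'x'):  <0:coor t3 s>
11. deliver 1→2:  nop
12. timeout(0):  <0:coor t4 s>
13. deliver 1→0:  nop
14. deliver 1→0:  nop
15. crash(1):  <1:✗part t1 s>
16. deliver 1→2:  nop
17. propose(0,'s'):  <0:coor t5 s>
18. deliver 1→0:  nop

s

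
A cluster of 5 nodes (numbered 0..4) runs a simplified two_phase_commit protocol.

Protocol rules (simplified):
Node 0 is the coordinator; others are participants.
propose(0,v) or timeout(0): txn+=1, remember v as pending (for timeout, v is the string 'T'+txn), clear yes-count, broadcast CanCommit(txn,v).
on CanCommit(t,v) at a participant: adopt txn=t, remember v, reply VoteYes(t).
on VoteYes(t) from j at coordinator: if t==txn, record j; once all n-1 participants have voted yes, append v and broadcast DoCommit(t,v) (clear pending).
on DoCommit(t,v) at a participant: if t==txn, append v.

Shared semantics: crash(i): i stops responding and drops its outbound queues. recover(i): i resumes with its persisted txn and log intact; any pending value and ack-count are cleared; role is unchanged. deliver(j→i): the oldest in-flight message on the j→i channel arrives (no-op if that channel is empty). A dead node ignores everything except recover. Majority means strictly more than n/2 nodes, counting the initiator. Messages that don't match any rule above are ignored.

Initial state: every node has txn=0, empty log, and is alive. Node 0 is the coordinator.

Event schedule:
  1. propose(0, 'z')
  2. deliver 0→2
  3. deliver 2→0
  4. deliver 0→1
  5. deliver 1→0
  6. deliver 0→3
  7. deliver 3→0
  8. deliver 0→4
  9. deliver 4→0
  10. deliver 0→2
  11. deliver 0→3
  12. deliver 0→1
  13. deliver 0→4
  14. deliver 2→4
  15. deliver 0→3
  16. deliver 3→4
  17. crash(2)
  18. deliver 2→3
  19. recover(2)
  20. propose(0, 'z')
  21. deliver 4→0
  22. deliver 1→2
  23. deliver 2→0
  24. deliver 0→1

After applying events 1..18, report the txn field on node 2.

1. propose(0,'z'):  <0:coor t1 ->
2. deliver 0→2:  <2:part t1 ->
3. deliver 2→0:  nop
4. deliver 0→1:  <1:part t1 ->
5. deliver 1→0:  nop
6. deliver 0→3:  <3:part t1 ->
7. deliver 3→0:  nop
8. deliver 0→4:  <4:part t1 ->
9. deliver 4→0:  <0:coor t1 z>
10. deliver 0→2:  <2:part t1 z>
11. deliver 0→3:  <3:part t1 z>
12. deliver 0→1:  <1:part t1 z>
13. deliver 0→4:  <4:part t1 z>
14. deliver 2→4:  nop
15. deliver 0→3:  nop
16. deliver 3→4:  nop
17. crash(2):  <2:✗part t1 z>
18. deliver 2→3:  nop

1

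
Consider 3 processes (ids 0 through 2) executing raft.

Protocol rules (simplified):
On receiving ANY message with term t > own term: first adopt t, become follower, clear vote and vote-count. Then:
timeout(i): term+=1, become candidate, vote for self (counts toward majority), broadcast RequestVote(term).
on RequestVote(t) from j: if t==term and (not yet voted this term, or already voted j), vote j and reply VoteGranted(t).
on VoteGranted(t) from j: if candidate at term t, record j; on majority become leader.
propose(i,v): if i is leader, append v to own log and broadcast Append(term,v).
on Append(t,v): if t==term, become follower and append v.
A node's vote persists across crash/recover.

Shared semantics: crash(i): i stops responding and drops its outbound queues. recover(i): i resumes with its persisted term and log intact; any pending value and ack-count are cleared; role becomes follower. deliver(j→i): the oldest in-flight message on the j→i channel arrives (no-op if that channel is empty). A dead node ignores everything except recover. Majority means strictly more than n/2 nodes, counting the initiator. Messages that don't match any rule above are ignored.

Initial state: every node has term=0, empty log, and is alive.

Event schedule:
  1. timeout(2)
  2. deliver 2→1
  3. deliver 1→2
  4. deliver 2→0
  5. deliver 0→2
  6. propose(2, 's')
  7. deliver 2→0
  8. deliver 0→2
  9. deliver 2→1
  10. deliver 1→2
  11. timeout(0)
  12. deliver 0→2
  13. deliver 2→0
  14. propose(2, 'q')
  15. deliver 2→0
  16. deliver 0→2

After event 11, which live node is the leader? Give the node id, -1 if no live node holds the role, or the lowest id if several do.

2

[1] timeout(2) → N2(cand t1 [-])
[2] deliver 2→1 → N1(foll t1 [-])
[3] deliver 1→2 → N2(lead t1 [-])
[4] deliver 2→0 → N0(foll t1 [-])
[5] deliver 0→2 → ∅
[6] propose(2,'s') → N2(lead t1 [s])
[7] deliver 2→0 → N0(foll t1 [s])
[8] deliver 0→2 → ∅
[9] deliver 2→1 → N1(foll t1 [s])
[10] deliver 1→2 → ∅
[11] timeout(0) → N0(cand t2 [s])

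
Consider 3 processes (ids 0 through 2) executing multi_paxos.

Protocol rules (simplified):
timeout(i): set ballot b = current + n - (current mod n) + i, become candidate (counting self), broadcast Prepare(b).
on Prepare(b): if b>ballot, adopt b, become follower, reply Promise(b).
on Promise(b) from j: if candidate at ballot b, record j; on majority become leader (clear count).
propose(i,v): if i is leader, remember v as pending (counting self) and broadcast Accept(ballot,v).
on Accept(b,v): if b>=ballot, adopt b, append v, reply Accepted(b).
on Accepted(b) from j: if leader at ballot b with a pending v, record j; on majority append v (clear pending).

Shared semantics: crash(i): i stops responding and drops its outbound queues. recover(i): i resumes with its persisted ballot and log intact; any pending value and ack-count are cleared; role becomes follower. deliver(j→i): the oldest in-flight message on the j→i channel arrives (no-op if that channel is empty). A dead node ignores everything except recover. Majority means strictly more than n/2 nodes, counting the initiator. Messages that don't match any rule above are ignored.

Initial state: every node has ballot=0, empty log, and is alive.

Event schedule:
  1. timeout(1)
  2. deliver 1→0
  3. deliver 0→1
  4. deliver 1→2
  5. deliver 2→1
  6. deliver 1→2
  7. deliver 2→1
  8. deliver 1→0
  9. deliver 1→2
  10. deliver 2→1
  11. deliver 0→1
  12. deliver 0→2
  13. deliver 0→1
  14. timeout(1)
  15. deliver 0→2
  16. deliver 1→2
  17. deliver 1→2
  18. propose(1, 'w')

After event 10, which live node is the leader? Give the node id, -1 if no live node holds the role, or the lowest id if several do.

1

step 1 timeout(1): 1={cand,b=4,log=-}
step 2 deliver 1→0: 0={foll,b=4,log=-}
step 3 deliver 0→1: 1={lead,b=4,log=-}
step 4 deliver 1→2: 2={foll,b=4,log=-}
step 5 deliver 2→1: —
step 6 deliver 1→2: —
step 7 deliver 2→1: —
step 8 deliver 1→0: —
step 9 deliver 1→2: —
step 10 deliver 2→1: —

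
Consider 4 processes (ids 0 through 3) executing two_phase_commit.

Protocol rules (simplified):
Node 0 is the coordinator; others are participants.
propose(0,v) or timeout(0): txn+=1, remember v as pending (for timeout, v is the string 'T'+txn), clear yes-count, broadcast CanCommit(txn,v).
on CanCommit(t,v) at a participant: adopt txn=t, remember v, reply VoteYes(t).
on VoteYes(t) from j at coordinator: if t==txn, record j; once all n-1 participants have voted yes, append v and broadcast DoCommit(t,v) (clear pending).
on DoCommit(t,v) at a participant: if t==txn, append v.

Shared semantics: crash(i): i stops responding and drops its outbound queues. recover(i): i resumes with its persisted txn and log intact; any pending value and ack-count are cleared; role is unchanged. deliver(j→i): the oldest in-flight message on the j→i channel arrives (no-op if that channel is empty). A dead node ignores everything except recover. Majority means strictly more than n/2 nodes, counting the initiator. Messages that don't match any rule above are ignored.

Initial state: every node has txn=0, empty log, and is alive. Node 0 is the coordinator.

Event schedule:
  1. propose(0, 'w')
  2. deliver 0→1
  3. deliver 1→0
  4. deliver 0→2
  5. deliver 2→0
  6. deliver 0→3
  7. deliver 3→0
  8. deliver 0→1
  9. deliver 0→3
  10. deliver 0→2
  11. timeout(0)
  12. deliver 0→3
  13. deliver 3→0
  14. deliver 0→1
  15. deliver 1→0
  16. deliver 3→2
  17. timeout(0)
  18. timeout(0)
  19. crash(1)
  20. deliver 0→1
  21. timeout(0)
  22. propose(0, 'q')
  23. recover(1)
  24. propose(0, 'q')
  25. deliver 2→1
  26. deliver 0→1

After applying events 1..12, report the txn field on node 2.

after 1 — propose(0,'w'): n0:coor/t1/[-]
after 2 — deliver 0→1: n1:part/t1/[-]
after 3 — deliver 1→0: ·
after 4 — deliver 0→2: n2:part/t1/[-]
after 5 — deliver 2→0: ·
after 6 — deliver 0→3: n3:part/t1/[-]
after 7 — deliver 3→0: n0:coor/t1/[w]
after 8 — deliver 0→1: n1:part/t1/[w]
after 9 — deliver 0→3: n3:part/t1/[w]
after 10 — deliver 0→2: n2:part/t1/[w]
after 11 — timeout(0): n0:coor/t2/[w]
after 12 — deliver 0→3: n3:part/t2/[w]

1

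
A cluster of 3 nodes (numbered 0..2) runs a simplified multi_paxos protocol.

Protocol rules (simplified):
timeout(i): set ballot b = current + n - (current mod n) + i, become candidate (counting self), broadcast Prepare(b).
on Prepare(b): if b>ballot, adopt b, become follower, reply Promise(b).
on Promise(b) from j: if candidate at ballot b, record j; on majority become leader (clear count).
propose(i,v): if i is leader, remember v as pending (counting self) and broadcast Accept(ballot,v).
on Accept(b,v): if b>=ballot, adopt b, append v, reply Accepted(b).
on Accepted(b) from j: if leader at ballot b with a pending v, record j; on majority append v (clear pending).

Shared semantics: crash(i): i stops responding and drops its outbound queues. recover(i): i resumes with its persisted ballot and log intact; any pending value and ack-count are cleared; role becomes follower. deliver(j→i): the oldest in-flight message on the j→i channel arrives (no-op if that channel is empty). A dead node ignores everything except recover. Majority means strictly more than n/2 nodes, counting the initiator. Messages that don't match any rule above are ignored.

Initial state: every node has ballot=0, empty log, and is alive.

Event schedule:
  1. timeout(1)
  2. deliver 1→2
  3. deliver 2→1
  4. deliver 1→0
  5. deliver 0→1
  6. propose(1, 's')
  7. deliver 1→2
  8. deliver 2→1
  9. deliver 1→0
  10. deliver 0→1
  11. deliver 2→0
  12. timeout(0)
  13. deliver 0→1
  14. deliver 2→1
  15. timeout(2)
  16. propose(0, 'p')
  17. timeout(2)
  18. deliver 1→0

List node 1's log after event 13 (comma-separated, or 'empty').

after 1 — timeout(1): n1:cand/b4/[-]
after 2 — deliver 1→2: n2:foll/b4/[-]
after 3 — deliver 2→1: n1:lead/b4/[-]
after 4 — deliver 1→0: n0:foll/b4/[-]
after 5 — deliver 0→1: ·
after 6 — propose(1,'s'): ·
after 7 — deliver 1→2: n2:foll/b4/[s]
after 8 — deliver 2→1: n1:lead/b4/[s]
after 9 — deliver 1→0: n0:foll/b4/[s]
after 10 — deliver 0→1: ·
after 11 — deliver 2→0: ·
after 12 — timeout(0): n0:cand/b6/[s]
after 13 — deliver 0→1: n1:foll/b6/[s]

s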